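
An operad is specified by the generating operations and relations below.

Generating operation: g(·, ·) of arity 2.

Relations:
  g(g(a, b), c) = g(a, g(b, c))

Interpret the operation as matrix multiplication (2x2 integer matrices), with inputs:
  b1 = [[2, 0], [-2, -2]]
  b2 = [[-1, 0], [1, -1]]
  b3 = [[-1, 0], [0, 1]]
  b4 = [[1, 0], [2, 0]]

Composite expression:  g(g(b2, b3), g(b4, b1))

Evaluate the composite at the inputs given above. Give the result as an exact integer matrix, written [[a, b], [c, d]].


[[2, 0], [-6, 0]]


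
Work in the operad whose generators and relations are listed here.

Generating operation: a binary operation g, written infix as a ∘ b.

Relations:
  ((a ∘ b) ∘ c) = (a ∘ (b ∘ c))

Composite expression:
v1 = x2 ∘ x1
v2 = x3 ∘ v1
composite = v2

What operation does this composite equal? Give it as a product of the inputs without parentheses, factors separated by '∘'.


Key point: g is associative — brackets drop, the x-order remains.
(x2 ∘ x1) reduces to x2 ∘ x1
(x3 ∘ (x2 ∘ x1)) reduces to x3 ∘ x2 ∘ x1

x3 ∘ x2 ∘ x1


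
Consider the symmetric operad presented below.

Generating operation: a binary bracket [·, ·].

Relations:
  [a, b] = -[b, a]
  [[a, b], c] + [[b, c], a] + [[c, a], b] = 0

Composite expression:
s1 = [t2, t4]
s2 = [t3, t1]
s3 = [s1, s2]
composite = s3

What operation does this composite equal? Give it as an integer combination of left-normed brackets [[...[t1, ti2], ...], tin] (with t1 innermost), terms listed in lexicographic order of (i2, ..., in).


[[[t1, t3], t2], t4] - [[[t1, t3], t4], t2]

In the tensor algebra, words opening t1 carry the t1-anchored form.
Composite bracket: [[t2, t4], [t3, t1]]
The bracket unfolds into 8 signed words via [a, b] = ab - ba (2^3 = 8).
Words beginning with t1 determine it all:
  t1t3t2t4 (sign +1) contributes +[[[t1, t3], t2], t4]
  t1t3t4t2 (sign -1) contributes -[[[t1, t3], t4], t2]


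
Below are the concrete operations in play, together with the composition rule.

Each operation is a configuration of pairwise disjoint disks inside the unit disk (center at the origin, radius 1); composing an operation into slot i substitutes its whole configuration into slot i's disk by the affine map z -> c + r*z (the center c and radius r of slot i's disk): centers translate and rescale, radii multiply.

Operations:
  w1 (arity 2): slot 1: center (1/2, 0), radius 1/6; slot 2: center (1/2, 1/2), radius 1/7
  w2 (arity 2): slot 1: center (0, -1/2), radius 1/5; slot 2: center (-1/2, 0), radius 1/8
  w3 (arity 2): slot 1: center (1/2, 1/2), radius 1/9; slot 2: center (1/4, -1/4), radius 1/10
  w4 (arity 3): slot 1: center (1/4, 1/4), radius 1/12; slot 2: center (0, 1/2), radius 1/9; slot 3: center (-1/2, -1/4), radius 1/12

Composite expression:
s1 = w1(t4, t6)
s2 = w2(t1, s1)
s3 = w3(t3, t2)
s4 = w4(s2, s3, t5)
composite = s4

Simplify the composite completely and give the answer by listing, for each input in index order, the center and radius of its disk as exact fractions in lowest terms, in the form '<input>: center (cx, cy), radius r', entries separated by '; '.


Below w4, radii multiply path by path; the t-disk centers shift.
input t1: applying the 2 nested substitutions gives center (1/4, 5/24), radius 1/60
input t4: applying the 3 nested substitutions gives center (41/192, 1/4), radius 1/576
input t6: applying the 3 nested substitutions gives center (41/192, 49/192), radius 1/672
input t3: applying the 2 nested substitutions gives center (1/18, 5/9), radius 1/81
input t2: applying the 2 nested substitutions gives center (1/36, 17/36), radius 1/90
input t5: applying the 1 nested substitution gives center (-1/2, -1/4), radius 1/12

t1: center (1/4, 5/24), radius 1/60; t2: center (1/36, 17/36), radius 1/90; t3: center (1/18, 5/9), radius 1/81; t4: center (41/192, 1/4), radius 1/576; t5: center (-1/2, -1/4), radius 1/12; t6: center (41/192, 49/192), radius 1/672


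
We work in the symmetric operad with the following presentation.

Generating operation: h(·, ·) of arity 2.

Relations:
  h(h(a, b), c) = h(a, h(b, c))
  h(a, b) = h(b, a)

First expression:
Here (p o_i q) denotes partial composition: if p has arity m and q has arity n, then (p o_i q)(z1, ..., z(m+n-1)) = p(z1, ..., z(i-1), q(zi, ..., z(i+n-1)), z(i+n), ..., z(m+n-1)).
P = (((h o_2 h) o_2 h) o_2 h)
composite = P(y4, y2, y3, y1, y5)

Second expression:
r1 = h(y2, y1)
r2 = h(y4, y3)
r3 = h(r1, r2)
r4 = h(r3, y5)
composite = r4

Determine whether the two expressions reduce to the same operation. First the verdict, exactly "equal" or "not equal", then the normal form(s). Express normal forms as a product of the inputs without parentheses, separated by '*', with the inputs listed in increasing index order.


The first expression reduces to y1 * y2 * y3 * y4 * y5
The second expression reduces to y1 * y2 * y3 * y4 * y5
One common form — equal.

equal: each reduces to y1 * y2 * y3 * y4 * y5


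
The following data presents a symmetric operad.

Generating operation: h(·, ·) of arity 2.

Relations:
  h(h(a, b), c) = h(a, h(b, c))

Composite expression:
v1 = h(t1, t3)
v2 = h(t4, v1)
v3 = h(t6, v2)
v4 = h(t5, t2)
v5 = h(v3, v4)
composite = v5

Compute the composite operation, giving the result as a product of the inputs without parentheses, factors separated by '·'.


The h-tree's shape is irrelevant; the t-reading-order decides.
h(t1, t3) spells out as t1 · t3
h(t4, h(t1, t3)) spells out as t4 · t1 · t3
h(t6, h(t4, h(t1, t3))) spells out as t6 · t4 · t1 · t3
h(t5, t2) spells out as t5 · t2
h(h(t6, h(t4, h(t1, t3))), h(t5, t2)) spells out as t6 · t4 · t1 · t3 · t5 · t2

t6 · t4 · t1 · t3 · t5 · t2


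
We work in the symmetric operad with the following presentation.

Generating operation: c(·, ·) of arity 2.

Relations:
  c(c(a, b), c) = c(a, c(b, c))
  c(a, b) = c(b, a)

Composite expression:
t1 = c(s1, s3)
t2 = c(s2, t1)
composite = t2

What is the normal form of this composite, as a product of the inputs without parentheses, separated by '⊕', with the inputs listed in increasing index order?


Both nesting and order wash out for c; what remains is which s's occur.
c(s1, s3) spells out as s1 ⊕ s3
c(s2, c(s1, s3)) spells out as s2 ⊕ s1 ⊕ s3
sorting the factors by input index: s1 ⊕ s2 ⊕ s3

s1 ⊕ s2 ⊕ s3


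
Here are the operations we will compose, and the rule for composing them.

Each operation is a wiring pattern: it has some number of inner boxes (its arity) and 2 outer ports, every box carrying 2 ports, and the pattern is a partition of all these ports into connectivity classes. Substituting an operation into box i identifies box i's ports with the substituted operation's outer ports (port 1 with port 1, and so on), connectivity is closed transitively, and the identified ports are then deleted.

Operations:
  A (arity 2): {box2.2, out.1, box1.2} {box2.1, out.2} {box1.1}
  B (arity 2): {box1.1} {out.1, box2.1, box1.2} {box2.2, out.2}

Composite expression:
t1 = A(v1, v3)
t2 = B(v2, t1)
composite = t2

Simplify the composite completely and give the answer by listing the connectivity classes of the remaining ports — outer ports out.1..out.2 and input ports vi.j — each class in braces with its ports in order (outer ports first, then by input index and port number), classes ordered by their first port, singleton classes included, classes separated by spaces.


{out.1, v1.2, v2.2, v3.2} {out.2, v3.1} {v1.1} {v2.1}


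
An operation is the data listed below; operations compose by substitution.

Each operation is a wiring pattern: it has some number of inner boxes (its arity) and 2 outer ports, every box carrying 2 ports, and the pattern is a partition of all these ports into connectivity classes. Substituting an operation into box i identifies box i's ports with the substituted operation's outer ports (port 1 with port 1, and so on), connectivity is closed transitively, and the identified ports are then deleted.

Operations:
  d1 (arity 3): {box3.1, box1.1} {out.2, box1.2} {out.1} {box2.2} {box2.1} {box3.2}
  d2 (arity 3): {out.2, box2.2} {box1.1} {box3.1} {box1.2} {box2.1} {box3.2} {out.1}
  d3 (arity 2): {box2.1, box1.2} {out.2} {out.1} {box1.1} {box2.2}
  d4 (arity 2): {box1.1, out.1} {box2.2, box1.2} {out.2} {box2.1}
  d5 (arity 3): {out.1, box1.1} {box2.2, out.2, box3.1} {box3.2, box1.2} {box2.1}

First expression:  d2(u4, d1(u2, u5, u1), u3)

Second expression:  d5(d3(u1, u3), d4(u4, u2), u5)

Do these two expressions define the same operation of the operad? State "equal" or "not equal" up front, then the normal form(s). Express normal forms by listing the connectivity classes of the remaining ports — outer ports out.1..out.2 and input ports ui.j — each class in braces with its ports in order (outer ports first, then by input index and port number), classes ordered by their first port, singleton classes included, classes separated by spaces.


not equal; first: {out.1} {out.2, u2.2} {u1.1, u2.1} {u1.2} {u3.1} {u3.2} {u4.1} {u4.2} {u5.1} {u5.2}; second: {out.1} {out.2, u5.1} {u1.1} {u1.2, u3.1} {u2.1} {u2.2, u4.2} {u3.2} {u4.1} {u5.2}

Normal form of the first expression: {out.1} {out.2, u2.2} {u1.1, u2.1} {u1.2} {u3.1} {u3.2} {u4.1} {u4.2} {u5.1} {u5.2}
Normal form of the second expression: {out.1} {out.2, u5.1} {u1.1} {u1.2, u3.1} {u2.1} {u2.2, u4.2} {u3.2} {u4.1} {u5.2}
No match — not equal.


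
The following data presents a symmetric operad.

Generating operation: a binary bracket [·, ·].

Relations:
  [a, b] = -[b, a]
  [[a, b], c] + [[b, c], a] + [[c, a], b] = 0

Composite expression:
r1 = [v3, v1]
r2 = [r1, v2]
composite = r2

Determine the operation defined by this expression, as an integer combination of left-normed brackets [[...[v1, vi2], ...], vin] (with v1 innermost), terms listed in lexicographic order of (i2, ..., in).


-[[v1, v3], v2]

Left-normed coefficients sit on the v1-initial expansion words.
Composite bracket: [[v3, v1], v2]
Full expansion: 4 signed words from ab - ba (2^2 = 4).
The v1-initial words carry the normal form:
  from v1v3v2, sign -1: term -[[v1, v3], v2]


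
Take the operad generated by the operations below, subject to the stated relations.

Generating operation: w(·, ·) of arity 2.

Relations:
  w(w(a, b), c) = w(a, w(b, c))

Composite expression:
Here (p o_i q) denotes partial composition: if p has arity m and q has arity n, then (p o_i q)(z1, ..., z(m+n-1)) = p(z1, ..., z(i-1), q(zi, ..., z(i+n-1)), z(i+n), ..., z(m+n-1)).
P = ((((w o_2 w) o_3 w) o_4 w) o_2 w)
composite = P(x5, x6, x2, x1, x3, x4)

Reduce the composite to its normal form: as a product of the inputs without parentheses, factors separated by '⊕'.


x5 ⊕ x6 ⊕ x2 ⊕ x1 ⊕ x3 ⊕ x4

Every regrouping of w is equal, so read the x-inputs in written order.
w(x6, x2) flattens to x6 ⊕ x2
w(x3, x4) flattens to x3 ⊕ x4
w(x1, w(x3, x4)) flattens to x1 ⊕ x3 ⊕ x4
w(w(x6, x2), w(x1, w(x3, x4))) flattens to x6 ⊕ x2 ⊕ x1 ⊕ x3 ⊕ x4
w(x5, w(w(x6, x2), w(x1, w(x3, x4)))) flattens to x5 ⊕ x6 ⊕ x2 ⊕ x1 ⊕ x3 ⊕ x4


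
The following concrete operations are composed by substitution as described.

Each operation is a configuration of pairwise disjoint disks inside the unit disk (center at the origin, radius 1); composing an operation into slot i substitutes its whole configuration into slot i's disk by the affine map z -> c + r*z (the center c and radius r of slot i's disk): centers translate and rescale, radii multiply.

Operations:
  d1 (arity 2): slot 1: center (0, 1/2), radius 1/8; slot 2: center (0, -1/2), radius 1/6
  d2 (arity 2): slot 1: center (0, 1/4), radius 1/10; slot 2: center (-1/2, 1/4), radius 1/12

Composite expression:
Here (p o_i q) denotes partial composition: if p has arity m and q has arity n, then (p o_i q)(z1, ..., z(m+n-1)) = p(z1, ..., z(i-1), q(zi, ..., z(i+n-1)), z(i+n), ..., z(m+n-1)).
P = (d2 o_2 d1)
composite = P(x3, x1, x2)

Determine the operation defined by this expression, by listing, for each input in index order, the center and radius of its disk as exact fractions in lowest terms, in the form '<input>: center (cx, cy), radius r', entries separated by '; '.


x1: center (-1/2, 7/24), radius 1/96; x2: center (-1/2, 5/24), radius 1/72; x3: center (0, 1/4), radius 1/10

Affine substitution under d2: radii multiply and x-centers shift.
x3: after 1 affine step, its disk has center (0, 1/4), radius 1/10
x1: after 2 affine steps, its disk has center (-1/2, 7/24), radius 1/96
x2: after 2 affine steps, its disk has center (-1/2, 5/24), radius 1/72


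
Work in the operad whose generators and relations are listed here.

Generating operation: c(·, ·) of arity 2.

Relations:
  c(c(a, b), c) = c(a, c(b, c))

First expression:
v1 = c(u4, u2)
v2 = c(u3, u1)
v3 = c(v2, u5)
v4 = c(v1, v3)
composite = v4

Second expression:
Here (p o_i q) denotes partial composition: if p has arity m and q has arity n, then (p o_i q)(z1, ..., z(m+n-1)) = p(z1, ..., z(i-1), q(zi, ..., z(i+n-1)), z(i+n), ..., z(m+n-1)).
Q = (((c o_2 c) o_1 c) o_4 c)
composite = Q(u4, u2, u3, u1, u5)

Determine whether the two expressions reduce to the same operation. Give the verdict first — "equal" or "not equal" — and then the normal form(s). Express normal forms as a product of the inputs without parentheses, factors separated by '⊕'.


equal — both sides give u4 ⊕ u2 ⊕ u3 ⊕ u1 ⊕ u5


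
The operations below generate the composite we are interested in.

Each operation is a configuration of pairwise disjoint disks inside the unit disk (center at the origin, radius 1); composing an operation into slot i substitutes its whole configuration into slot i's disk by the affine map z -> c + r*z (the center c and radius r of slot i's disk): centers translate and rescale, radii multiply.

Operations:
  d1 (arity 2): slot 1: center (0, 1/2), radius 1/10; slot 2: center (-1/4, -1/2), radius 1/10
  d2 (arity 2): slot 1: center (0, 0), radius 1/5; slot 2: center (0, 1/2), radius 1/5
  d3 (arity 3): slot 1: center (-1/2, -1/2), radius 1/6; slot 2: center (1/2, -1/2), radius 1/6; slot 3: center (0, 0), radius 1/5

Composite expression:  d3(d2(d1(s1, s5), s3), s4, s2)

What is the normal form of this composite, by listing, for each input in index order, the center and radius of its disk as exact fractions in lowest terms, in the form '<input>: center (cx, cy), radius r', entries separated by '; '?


s1: center (-1/2, -29/60), radius 1/300; s2: center (0, 0), radius 1/5; s3: center (-1/2, -5/12), radius 1/30; s4: center (1/2, -1/2), radius 1/6; s5: center (-61/120, -31/60), radius 1/300


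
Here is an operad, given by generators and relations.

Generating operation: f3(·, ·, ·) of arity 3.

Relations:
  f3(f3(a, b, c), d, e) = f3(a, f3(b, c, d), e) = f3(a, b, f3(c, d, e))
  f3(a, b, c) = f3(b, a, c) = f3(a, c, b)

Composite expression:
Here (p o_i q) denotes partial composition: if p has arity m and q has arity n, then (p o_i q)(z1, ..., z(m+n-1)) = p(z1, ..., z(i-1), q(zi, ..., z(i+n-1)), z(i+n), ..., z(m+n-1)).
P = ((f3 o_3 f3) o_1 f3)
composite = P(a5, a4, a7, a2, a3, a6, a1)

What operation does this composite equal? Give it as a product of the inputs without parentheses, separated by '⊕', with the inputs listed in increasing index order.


Shape and order are irrelevant to f3; the a-input set decides.
f3(a5, a4, a7) unparenthesizes to a5 ⊕ a4 ⊕ a7
f3(a3, a6, a1) unparenthesizes to a3 ⊕ a6 ⊕ a1
f3(f3(a5, a4, a7), a2, f3(a3, a6, a1)) unparenthesizes to a5 ⊕ a4 ⊕ a7 ⊕ a2 ⊕ a3 ⊕ a6 ⊕ a1
reordering the factors by index: a1 ⊕ a2 ⊕ a3 ⊕ a4 ⊕ a5 ⊕ a6 ⊕ a7

a1 ⊕ a2 ⊕ a3 ⊕ a4 ⊕ a5 ⊕ a6 ⊕ a7


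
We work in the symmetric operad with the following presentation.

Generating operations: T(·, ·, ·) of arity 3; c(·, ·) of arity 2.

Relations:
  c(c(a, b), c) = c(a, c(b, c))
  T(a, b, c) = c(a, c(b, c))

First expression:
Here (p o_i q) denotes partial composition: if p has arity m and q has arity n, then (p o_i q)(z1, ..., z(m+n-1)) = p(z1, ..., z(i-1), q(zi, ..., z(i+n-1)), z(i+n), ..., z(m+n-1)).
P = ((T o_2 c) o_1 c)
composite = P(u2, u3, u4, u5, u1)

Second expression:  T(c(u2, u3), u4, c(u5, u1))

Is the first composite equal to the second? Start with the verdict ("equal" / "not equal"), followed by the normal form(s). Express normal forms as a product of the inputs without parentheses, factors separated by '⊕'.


In normal form, the first expression is u2 ⊕ u3 ⊕ u4 ⊕ u5 ⊕ u1
In normal form, the second expression is u2 ⊕ u3 ⊕ u4 ⊕ u5 ⊕ u1
One common form — equal.

equal; both compose to u2 ⊕ u3 ⊕ u4 ⊕ u5 ⊕ u1


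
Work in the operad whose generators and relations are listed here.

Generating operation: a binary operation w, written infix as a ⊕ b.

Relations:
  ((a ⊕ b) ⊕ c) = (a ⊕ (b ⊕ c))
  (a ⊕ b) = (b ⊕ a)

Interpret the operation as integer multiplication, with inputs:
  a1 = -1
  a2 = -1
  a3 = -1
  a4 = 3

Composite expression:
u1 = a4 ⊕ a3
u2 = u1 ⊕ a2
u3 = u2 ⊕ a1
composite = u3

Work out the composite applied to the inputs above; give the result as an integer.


(a4 ⊕ a3) = -3
((a4 ⊕ a3) ⊕ a2) = 3
(((a4 ⊕ a3) ⊕ a2) ⊕ a1) = -3

-3


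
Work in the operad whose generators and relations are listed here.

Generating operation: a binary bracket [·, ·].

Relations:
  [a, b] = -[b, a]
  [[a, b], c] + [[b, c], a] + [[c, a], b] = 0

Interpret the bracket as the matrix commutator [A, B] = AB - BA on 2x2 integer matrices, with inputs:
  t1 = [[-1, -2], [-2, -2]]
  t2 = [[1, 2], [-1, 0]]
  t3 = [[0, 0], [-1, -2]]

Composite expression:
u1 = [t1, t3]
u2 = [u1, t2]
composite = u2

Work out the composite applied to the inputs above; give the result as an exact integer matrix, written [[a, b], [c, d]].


[[2, 4], [1, -2]]

[t1, t3] = [[2, 4], [-3, -2]]
[[t1, t3], t2] = [[2, 4], [1, -2]]


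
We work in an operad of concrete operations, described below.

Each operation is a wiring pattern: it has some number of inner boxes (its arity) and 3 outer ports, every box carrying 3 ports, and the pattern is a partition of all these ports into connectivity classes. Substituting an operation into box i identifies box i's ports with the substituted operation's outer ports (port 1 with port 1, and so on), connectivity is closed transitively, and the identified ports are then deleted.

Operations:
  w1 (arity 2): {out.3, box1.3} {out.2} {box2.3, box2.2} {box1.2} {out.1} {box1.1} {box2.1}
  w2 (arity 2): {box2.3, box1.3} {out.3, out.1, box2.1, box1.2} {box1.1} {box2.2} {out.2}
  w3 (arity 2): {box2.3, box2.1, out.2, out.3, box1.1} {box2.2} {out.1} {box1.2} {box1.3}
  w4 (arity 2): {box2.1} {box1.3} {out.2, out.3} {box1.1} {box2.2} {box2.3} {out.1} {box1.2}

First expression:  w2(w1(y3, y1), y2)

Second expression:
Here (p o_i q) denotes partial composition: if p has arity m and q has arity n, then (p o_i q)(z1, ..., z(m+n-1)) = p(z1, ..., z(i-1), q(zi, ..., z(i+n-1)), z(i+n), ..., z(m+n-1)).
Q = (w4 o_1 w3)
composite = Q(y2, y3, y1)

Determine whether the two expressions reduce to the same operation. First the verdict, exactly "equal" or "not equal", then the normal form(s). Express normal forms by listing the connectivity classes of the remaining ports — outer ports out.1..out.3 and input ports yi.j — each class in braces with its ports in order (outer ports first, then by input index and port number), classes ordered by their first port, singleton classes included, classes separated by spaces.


Reducing the first expression gives {out.1, out.3, y2.1} {out.2} {y1.1} {y1.2, y1.3} {y2.2} {y2.3, y3.3} {y3.1} {y3.2}
Reducing the second expression gives {out.1} {out.2, out.3} {y1.1} {y1.2} {y1.3} {y2.1, y3.1, y3.3} {y2.2} {y2.3} {y3.2}
They disagree, so not equal.

not equal; the first gives {out.1, out.3, y2.1} {out.2} {y1.1} {y1.2, y1.3} {y2.2} {y2.3, y3.3} {y3.1} {y3.2} and the second {out.1} {out.2, out.3} {y1.1} {y1.2} {y1.3} {y2.1, y3.1, y3.3} {y2.2} {y2.3} {y3.2}


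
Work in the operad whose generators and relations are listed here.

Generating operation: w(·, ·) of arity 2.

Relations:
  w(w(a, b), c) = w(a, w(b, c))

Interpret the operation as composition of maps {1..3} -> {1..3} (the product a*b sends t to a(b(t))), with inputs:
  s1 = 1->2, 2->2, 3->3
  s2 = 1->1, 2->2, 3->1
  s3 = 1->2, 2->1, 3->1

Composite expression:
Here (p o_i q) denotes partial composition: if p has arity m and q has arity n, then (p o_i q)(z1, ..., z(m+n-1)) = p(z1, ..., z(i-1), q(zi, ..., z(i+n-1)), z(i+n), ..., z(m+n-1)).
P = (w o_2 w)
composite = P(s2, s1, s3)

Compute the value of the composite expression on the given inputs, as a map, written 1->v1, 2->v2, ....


w(s1, s3) = 1->2, 2->2, 3->2
w(s2, w(s1, s3)) = 1->2, 2->2, 3->2

1->2, 2->2, 3->2


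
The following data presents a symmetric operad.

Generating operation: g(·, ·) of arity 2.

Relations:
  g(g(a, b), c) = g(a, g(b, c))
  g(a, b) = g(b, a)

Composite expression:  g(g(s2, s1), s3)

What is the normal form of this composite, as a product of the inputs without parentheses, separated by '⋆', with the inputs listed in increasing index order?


Key point: g commutes, so take the s-inputs in any fixed order.
g(s2, s1) flattens to s2 ⋆ s1
g(g(s2, s1), s3) flattens to s2 ⋆ s1 ⋆ s3
rearranged into index order: s1 ⋆ s2 ⋆ s3

s1 ⋆ s2 ⋆ s3


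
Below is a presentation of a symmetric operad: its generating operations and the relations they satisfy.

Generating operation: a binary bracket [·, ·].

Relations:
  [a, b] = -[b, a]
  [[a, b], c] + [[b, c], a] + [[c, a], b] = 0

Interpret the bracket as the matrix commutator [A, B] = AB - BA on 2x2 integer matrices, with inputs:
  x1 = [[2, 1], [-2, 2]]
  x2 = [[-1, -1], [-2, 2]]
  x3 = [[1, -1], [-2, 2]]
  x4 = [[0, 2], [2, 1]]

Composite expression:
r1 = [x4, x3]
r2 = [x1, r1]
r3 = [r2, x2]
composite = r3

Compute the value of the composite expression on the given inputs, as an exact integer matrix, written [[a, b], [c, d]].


[[0, 8], [-16, 0]]

[x4, x3] = [[-2, 3], [-4, 2]]
[x1, [x4, x3]] = [[2, 4], [8, -2]]
[[x1, [x4, x3]], x2] = [[0, 8], [-16, 0]]


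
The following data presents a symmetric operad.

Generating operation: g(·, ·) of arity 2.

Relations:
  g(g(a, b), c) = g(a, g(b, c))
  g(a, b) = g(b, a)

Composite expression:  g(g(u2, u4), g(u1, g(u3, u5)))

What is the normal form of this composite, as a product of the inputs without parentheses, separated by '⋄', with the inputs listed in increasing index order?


u1 ⋄ u2 ⋄ u3 ⋄ u4 ⋄ u5


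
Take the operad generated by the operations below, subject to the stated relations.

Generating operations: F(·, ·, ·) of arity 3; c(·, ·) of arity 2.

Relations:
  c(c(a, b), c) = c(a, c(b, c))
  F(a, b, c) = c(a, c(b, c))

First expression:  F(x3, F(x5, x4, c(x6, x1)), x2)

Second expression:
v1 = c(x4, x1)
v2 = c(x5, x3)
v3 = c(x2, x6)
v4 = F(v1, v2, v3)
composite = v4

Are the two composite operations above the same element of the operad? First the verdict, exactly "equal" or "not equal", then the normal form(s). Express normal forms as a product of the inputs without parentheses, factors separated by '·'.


In normal form, the first expression is x3 · x5 · x4 · x6 · x1 · x2
In normal form, the second expression is x4 · x1 · x5 · x3 · x2 · x6
No match — not equal.

not equal: they reduce to x3 · x5 · x4 · x6 · x1 · x2 and x4 · x1 · x5 · x3 · x2 · x6


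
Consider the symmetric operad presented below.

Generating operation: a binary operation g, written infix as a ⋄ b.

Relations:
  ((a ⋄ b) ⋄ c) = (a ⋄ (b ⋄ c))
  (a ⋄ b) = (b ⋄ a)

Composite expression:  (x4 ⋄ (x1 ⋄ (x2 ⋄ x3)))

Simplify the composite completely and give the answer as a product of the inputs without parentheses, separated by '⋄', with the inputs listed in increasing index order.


Shape and order are irrelevant to g; the x-input set decides.
(x2 ⋄ x3) reduces to x2 ⋄ x3
(x1 ⋄ (x2 ⋄ x3)) reduces to x1 ⋄ x2 ⋄ x3
(x4 ⋄ (x1 ⋄ (x2 ⋄ x3))) reduces to x4 ⋄ x1 ⋄ x2 ⋄ x3
rearranged into index order: x1 ⋄ x2 ⋄ x3 ⋄ x4

x1 ⋄ x2 ⋄ x3 ⋄ x4


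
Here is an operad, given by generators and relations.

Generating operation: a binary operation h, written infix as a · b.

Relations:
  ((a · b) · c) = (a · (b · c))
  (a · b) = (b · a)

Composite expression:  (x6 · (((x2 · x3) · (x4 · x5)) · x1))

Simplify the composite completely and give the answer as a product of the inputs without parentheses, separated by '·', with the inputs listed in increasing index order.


x1 · x2 · x3 · x4 · x5 · x6

Reordering under h is free, so list the x-inputs canonically.
(x2 · x3) reduces to x2 · x3
(x4 · x5) reduces to x4 · x5
((x2 · x3) · (x4 · x5)) reduces to x2 · x3 · x4 · x5
(((x2 · x3) · (x4 · x5)) · x1) reduces to x2 · x3 · x4 · x5 · x1
(x6 · (((x2 · x3) · (x4 · x5)) · x1)) reduces to x6 · x2 · x3 · x4 · x5 · x1
rearranged into index order: x1 · x2 · x3 · x4 · x5 · x6


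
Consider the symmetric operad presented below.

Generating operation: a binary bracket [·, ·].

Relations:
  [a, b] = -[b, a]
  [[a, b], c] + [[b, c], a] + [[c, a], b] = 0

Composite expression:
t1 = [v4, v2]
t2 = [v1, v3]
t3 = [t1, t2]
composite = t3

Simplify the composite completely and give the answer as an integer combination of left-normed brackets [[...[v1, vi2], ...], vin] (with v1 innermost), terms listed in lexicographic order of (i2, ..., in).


[[[v1, v3], v2], v4] - [[[v1, v3], v4], v2]

Left-normed coefficients sit on the v1-initial expansion words.
Composite bracket: [[v4, v2], [v1, v3]]
Under [a, b] = ab - ba we get 8 signed associative words (2^3 = 8).
Words beginning with v1 determine it all:
  v1v3v2v4 (sign +1) contributes +[[[v1, v3], v2], v4]
  v1v3v4v2 (sign -1) contributes -[[[v1, v3], v4], v2]


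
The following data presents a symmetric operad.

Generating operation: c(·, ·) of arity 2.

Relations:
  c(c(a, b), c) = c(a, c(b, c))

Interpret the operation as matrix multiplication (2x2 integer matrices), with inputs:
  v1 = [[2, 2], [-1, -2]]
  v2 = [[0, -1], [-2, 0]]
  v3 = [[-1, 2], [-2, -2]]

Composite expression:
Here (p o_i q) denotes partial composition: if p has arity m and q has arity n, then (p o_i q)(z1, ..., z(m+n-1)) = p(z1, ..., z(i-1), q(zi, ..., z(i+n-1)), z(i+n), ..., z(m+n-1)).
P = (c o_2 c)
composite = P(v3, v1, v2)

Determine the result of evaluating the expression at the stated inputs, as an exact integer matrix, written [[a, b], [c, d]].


[[12, 4], [0, 2]]

c(v1, v2) = [[-4, -2], [4, 1]]
c(v3, c(v1, v2)) = [[12, 4], [0, 2]]


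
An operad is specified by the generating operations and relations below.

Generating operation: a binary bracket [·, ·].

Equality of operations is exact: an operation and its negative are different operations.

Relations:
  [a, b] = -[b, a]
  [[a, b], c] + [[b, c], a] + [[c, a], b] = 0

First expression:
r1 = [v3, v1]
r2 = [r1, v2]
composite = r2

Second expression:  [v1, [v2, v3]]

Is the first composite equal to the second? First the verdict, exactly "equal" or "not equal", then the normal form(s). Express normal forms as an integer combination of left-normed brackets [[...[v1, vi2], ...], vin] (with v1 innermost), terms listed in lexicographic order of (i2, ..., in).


not equal; the first gives -[[v1, v3], v2] and the second [[v1, v2], v3] - [[v1, v3], v2]


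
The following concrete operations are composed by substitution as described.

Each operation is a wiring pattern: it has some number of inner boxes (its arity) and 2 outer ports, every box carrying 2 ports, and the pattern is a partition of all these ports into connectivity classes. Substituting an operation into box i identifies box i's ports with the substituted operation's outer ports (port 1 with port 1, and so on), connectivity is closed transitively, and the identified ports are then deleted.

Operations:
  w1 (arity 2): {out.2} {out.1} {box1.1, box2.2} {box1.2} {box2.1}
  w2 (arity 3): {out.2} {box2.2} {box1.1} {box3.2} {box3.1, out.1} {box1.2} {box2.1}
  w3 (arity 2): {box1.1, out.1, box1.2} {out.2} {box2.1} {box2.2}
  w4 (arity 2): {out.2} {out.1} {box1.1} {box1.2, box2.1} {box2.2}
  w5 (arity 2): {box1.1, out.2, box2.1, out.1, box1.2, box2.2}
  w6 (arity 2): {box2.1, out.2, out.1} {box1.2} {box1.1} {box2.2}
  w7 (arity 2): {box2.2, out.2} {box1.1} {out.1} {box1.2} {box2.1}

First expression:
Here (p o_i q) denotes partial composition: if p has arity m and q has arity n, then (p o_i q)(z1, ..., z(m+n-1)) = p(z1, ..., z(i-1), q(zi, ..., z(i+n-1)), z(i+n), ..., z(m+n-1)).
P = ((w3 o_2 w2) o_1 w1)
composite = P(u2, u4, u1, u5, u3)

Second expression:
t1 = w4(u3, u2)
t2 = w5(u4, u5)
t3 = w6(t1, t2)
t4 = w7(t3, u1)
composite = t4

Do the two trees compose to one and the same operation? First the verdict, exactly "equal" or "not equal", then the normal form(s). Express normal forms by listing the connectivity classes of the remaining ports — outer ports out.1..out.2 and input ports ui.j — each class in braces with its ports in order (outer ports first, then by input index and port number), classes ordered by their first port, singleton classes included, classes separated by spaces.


not equal; first: {out.1} {out.2} {u1.1} {u1.2} {u2.1, u4.2} {u2.2} {u3.1} {u3.2} {u4.1} {u5.1} {u5.2}; second: {out.1} {out.2, u1.2} {u1.1} {u2.1, u3.2} {u2.2} {u3.1} {u4.1, u4.2, u5.1, u5.2}

Normal form of the first expression: {out.1} {out.2} {u1.1} {u1.2} {u2.1, u4.2} {u2.2} {u3.1} {u3.2} {u4.1} {u5.1} {u5.2}
Normal form of the second expression: {out.1} {out.2, u1.2} {u1.1} {u2.1, u3.2} {u2.2} {u3.1} {u4.1, u4.2, u5.1, u5.2}
No match — not equal.


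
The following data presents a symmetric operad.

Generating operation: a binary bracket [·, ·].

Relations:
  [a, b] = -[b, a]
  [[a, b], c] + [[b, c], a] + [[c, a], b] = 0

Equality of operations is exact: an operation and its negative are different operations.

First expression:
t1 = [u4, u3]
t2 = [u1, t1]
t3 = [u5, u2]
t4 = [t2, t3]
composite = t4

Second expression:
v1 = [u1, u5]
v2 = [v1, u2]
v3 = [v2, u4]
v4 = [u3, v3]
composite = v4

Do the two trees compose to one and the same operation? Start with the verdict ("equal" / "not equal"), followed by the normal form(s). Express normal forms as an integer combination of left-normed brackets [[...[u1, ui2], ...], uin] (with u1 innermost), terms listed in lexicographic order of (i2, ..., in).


not equal: they reduce to [[[[u1, u3], u4], u2], u5] - [[[[u1, u3], u4], u5], u2] - [[[[u1, u4], u3], u2], u5] + [[[[u1, u4], u3], u5], u2] and -[[[[u1, u5], u2], u4], u3]

Reducing the first expression gives [[[[u1, u3], u4], u2], u5] - [[[[u1, u3], u4], u5], u2] - [[[[u1, u4], u3], u2], u5] + [[[[u1, u4], u3], u5], u2]
Reducing the second expression gives -[[[[u1, u5], u2], u4], u3]
The normal forms differ: not equal.


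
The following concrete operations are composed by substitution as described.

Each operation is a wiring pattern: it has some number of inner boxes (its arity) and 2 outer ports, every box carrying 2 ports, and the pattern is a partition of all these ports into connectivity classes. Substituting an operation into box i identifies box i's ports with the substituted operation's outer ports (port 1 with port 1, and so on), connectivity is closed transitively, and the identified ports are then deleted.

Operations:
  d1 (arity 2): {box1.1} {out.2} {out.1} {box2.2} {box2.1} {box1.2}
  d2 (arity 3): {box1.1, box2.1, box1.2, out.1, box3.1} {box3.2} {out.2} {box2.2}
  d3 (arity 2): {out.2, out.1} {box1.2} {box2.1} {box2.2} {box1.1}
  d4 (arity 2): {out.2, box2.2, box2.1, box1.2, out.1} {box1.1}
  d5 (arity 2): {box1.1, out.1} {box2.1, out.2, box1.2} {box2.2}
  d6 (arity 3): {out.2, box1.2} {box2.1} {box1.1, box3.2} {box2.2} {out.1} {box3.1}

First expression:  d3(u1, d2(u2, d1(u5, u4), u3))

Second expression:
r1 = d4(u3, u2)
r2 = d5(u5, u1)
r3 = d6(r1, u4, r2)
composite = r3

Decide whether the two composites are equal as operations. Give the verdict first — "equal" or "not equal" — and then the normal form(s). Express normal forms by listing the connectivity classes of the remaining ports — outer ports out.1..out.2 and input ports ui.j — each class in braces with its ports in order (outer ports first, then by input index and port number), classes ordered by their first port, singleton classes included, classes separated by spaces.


The first expression reduces to {out.1, out.2} {u1.1} {u1.2} {u2.1, u2.2, u3.1} {u3.2} {u4.1} {u4.2} {u5.1} {u5.2}
The second expression reduces to {out.1} {out.2, u1.1, u2.1, u2.2, u3.2, u5.2} {u1.2} {u3.1} {u4.1} {u4.2} {u5.1}
No match — not equal.

not equal; the first gives {out.1, out.2} {u1.1} {u1.2} {u2.1, u2.2, u3.1} {u3.2} {u4.1} {u4.2} {u5.1} {u5.2} and the second {out.1} {out.2, u1.1, u2.1, u2.2, u3.2, u5.2} {u1.2} {u3.1} {u4.1} {u4.2} {u5.1}


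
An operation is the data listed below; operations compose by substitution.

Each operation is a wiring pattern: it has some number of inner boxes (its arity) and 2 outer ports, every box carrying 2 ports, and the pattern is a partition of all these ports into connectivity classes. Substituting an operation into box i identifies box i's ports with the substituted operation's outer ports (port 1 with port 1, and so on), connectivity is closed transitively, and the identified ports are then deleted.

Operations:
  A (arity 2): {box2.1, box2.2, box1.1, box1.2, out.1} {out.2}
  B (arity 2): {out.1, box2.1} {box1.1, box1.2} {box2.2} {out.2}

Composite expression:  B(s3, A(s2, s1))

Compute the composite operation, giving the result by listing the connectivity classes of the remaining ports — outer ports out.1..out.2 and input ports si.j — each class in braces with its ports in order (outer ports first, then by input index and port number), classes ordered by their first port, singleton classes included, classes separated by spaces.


{out.1, s1.1, s1.2, s2.1, s2.2} {out.2} {s3.1, s3.2}

After gluing at B, chains via deleted ports link the s-ports.
through A, on inputs (s2, s1): {out.1, s1.1, s1.2, s2.1, s2.2} {out.2} (out.j = stage outer ports)
through B, on inputs (s3, s2, s1): {out.1, s1.1, s1.2, s2.1, s2.2} {out.2} {s3.1, s3.2} (out.j = stage outer ports)


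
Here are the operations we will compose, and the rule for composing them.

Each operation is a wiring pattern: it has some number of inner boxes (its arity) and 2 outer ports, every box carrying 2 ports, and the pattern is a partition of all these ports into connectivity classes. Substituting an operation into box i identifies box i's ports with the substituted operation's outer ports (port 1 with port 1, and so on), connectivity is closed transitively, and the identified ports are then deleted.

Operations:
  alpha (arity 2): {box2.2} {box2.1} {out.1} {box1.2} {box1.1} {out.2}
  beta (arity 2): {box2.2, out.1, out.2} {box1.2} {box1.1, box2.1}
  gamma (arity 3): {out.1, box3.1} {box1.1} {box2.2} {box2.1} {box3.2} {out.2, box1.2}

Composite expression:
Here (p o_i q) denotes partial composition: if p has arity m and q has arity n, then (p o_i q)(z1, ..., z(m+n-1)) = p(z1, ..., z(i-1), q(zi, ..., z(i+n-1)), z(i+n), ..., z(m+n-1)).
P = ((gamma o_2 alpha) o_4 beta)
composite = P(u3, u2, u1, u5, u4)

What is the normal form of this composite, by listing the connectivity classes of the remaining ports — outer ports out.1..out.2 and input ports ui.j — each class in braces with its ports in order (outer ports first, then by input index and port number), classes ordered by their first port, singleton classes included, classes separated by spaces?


Connectivity passes through glued gamma-boundaries; trace each wire chain.
through alpha, on inputs (u2, u1): {out.1} {out.2} {u1.1} {u1.2} {u2.1} {u2.2} (out.j = stage outer ports)
through beta, on inputs (u5, u4): {out.1, out.2, u4.2} {u4.1, u5.1} {u5.2} (out.j = stage outer ports)
through gamma, on inputs (u3, u2, u1, u5, u4): {out.1, u4.2} {out.2, u3.2} {u1.1} {u1.2} {u2.1} {u2.2} {u3.1} {u4.1, u5.1} {u5.2} (out.j = stage outer ports)

{out.1, u4.2} {out.2, u3.2} {u1.1} {u1.2} {u2.1} {u2.2} {u3.1} {u4.1, u5.1} {u5.2}


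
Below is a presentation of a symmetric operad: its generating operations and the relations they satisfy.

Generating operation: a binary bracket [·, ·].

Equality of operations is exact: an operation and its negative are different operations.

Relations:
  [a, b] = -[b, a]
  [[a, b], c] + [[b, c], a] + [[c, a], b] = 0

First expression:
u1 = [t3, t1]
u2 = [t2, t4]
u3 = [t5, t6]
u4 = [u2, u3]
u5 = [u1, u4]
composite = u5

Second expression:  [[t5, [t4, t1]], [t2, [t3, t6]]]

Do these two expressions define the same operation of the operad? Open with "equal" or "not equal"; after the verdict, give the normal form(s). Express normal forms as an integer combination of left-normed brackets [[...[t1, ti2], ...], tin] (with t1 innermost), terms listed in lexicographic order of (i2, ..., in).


The first expression, normalized: -[[[[[t1, t3], t2], t4], t5], t6] + [[[[[t1, t3], t2], t4], t6], t5] + [[[[[t1, t3], t4], t2], t5], t6] - [[[[[t1, t3], t4], t2], t6], t5] + [[[[[t1, t3], t5], t6], t2], t4] - [[[[[t1, t3], t5], t6], t4], t2] - [[[[[t1, t3], t6], t5], t2], t4] + [[[[[t1, t3], t6], t5], t4], t2]
The second expression, normalized: [[[[[t1, t4], t5], t2], t3], t6] - [[[[[t1, t4], t5], t2], t6], t3] - [[[[[t1, t4], t5], t3], t6], t2] + [[[[[t1, t4], t5], t6], t3], t2]
Distinct normal forms: not equal.

not equal — first -[[[[[t1, t3], t2], t4], t5], t6] + [[[[[t1, t3], t2], t4], t6], t5] + [[[[[t1, t3], t4], t2], t5], t6] - [[[[[t1, t3], t4], t2], t6], t5] + [[[[[t1, t3], t5], t6], t2], t4] - [[[[[t1, t3], t5], t6], t4], t2] - [[[[[t1, t3], t6], t5], t2], t4] + [[[[[t1, t3], t6], t5], t4], t2], second [[[[[t1, t4], t5], t2], t3], t6] - [[[[[t1, t4], t5], t2], t6], t3] - [[[[[t1, t4], t5], t3], t6], t2] + [[[[[t1, t4], t5], t6], t3], t2]


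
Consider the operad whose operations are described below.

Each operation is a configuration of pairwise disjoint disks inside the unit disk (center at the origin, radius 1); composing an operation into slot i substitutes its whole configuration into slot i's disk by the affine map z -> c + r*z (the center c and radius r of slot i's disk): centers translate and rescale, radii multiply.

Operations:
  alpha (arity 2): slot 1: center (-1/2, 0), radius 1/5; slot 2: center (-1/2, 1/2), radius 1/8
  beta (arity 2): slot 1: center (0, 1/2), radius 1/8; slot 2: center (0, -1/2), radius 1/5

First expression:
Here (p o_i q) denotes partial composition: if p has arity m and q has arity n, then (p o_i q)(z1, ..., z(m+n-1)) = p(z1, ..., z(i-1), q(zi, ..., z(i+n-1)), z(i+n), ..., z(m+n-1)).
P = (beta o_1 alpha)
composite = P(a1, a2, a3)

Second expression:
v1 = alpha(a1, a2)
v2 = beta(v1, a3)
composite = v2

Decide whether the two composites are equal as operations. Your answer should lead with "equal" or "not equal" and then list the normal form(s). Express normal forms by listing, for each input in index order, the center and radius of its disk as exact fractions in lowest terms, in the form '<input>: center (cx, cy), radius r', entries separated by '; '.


equal; both compose to a1: center (-1/16, 1/2), radius 1/40; a2: center (-1/16, 9/16), radius 1/64; a3: center (0, -1/2), radius 1/5

The first expression reduces to a1: center (-1/16, 1/2), radius 1/40; a2: center (-1/16, 9/16), radius 1/64; a3: center (0, -1/2), radius 1/5
The second expression reduces to a1: center (-1/16, 1/2), radius 1/40; a2: center (-1/16, 9/16), radius 1/64; a3: center (0, -1/2), radius 1/5
The normal forms match — equal.


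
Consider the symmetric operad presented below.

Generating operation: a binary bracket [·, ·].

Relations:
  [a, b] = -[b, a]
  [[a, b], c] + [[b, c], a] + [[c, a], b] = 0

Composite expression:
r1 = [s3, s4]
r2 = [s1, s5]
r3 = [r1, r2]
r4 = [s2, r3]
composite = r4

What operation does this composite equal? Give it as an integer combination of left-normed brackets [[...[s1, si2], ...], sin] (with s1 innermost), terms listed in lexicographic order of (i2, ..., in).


[[[[s1, s5], s3], s4], s2] - [[[[s1, s5], s4], s3], s2]

Skip Jacobi rewriting: expand, keep s1-initial words, read off terms.
Composite bracket: [s2, [[s3, s4], [s1, s5]]]
Expanding via [a, b] = ab - ba: 16 signed words (2^4 = 16).
Collect the words opening with s1:
  from s1s5s3s4s2, sign +1: term +[[[[s1, s5], s3], s4], s2]
  from s1s5s4s3s2, sign -1: term -[[[[s1, s5], s4], s3], s2]
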